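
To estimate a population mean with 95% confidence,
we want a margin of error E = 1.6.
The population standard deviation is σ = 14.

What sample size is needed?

Answer: n = 295

Derivation:
z_0.025 = 1.960
n = (z×σ/E)² = (1.960×14/1.6)²
n = 294.1225
Round up: n = 295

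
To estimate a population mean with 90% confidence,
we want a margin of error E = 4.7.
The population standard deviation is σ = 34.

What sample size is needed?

z_0.05 = 1.645
n = (z×σ/E)² = (1.645×34/4.7)²
n = 141.6100
Round up: n = 142

Answer: n = 142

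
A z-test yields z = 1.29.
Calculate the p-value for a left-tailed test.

Answer: p-value ≈ 0.9015

Derivation:
For z = 1.29:
p = P(Z < 1.29) = Φ(1.29) = 0.9015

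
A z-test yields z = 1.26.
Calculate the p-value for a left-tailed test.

Answer: p-value ≈ 0.8962

Derivation:
For z = 1.26:
p = P(Z < 1.26) = Φ(1.26) = 0.8962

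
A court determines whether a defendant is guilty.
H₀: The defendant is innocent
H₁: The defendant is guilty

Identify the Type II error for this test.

A Type I error (probability α) occurs when we reject a true H₀.
A Type II error (probability β) occurs when we fail to reject a false H₀.

Answer: Acquitting a guilty person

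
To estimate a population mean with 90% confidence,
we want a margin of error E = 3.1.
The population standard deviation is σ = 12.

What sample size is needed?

Answer: n = 41

Derivation:
z_0.05 = 1.645
n = (z×σ/E)² = (1.645×12/3.1)²
n = 40.5481
Round up: n = 41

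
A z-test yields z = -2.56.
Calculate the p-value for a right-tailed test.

For z = -2.56:
p = P(Z > -2.56) = 1 - Φ(-2.56) = 0.9948

Answer: p-value ≈ 0.9948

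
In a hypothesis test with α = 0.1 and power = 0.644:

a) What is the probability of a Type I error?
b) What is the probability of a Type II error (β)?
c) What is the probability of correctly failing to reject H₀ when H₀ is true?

Answer: a) 0.1, b) 0.356, c) 0.9

Derivation:
a) Type I error probability = α = 0.1
b) Power = P(reject H₀ | H₁ true) = 1 - β = 0.644, so Type II error probability = β = 1 - Power = 0.356
c) P(fail to reject H₀ | H₀ true) = 1 - α = 0.9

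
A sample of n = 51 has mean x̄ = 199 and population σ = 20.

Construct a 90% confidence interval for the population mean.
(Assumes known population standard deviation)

Answer: (194.3930, 203.6070)

Derivation:
Confidence level: 90%, α = 0.1
z_0.05 = 1.645
SE = σ/√n = 20/√51 = 2.8006
Margin of error = 1.645 × 2.8006 = 4.6070
CI: x̄ ± margin = 199 ± 4.6070
CI: (194.3930, 203.6070)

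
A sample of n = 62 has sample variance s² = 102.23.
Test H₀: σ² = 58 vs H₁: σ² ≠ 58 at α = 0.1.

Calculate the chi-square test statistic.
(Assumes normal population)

df = n - 1 = 61
χ² = (n-1)s²/σ₀² = 61×102.23/58 = 107.5178
Critical values: χ²_{0.95,61} = 44.038, χ²_{0.05,61} = 80.232
Rejection region: χ² < 44.038 or χ² > 80.232
Decision: reject H₀

Answer: χ² = 107.5178, reject H₀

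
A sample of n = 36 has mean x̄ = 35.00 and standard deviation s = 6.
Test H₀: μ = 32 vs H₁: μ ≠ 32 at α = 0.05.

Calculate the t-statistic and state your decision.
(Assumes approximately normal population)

df = n - 1 = 35
SE = s/√n = 6/√36 = 1.0000
t = (x̄ - μ₀)/SE = (35.00 - 32)/1.0000 = 3.0000
Critical value: t_{0.025,35} = ±2.030
p-value ≈ 0.0049
Decision: reject H₀

Answer: t = 3.0000, reject H₀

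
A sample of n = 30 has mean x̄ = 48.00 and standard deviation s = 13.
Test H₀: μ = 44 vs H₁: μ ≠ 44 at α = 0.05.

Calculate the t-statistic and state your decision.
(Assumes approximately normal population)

Answer: t = 1.6853, fail to reject H₀

Derivation:
df = n - 1 = 29
SE = s/√n = 13/√30 = 2.3735
t = (x̄ - μ₀)/SE = (48.00 - 44)/2.3735 = 1.6853
Critical value: t_{0.025,29} = ±2.045
p-value ≈ 0.1027
Decision: fail to reject H₀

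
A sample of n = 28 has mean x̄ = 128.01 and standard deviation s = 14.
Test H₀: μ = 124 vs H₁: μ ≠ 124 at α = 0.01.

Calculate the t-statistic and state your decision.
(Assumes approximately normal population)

df = n - 1 = 27
SE = s/√n = 14/√28 = 2.6458
t = (x̄ - μ₀)/SE = (128.01 - 124)/2.6458 = 1.5156
Critical value: t_{0.005,27} = ±2.771
p-value ≈ 0.1412
Decision: fail to reject H₀

Answer: t = 1.5156, fail to reject H₀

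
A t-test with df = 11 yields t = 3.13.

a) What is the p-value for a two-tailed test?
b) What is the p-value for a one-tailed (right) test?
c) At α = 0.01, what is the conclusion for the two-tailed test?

Using t-distribution with df = 11:
a) Two-tailed: p = 2×P(T > 3.13) = 0.0096
b) One-tailed: p = P(T > 3.13) = 0.0048
c) 0.0096 < 0.01, reject H₀

Answer: a) 0.0096, b) 0.0048, c) reject H₀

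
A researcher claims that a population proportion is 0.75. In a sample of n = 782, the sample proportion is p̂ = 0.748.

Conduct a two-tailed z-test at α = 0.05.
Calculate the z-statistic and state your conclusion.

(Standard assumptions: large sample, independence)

H₀: p = 0.75, H₁: p ≠ 0.75
Standard error: SE = √(p₀(1-p₀)/n) = √(0.75×0.25/782) = 0.015485
z-statistic: z = (p̂ - p₀)/SE = (0.748 - 0.75)/0.015485 = -0.1292
Critical value: z_0.025 = ±1.960
p-value = 0.8972
Decision: fail to reject H₀ at α = 0.05

Answer: z = -0.1292, fail to reject H₀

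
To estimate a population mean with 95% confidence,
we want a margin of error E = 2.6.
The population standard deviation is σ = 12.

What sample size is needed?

z_0.025 = 1.960
n = (z×σ/E)² = (1.960×12/2.6)²
n = 81.8329
Round up: n = 82

Answer: n = 82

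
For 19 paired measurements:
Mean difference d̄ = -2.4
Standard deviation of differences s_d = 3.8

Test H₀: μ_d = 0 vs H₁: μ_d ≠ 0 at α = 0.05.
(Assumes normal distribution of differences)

df = n - 1 = 18
SE = s_d/√n = 3.8/√19 = 0.8718
t = d̄/SE = -2.4/0.8718 = -2.7529
Critical value: t_{0.025,18} = ±2.101
p-value ≈ 0.0131
Decision: reject H₀

Answer: t = -2.7529, reject H₀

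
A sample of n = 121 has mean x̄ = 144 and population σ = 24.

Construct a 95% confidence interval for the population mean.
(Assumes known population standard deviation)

Answer: (139.7237, 148.2763)

Derivation:
Confidence level: 95%, α = 0.05
z_0.025 = 1.960
SE = σ/√n = 24/√121 = 2.1818
Margin of error = 1.960 × 2.1818 = 4.2763
CI: x̄ ± margin = 144 ± 4.2763
CI: (139.7237, 148.2763)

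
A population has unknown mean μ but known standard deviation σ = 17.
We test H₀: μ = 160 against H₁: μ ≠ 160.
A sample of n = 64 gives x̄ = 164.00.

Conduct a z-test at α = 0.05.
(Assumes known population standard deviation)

Standard error: SE = σ/√n = 17/√64 = 2.1250
z-statistic: z = (x̄ - μ₀)/SE = (164.00 - 160)/2.1250 = 1.8824
Critical value: ±1.960
p-value = 0.0598
Decision: fail to reject H₀

Answer: z = 1.8824, fail to reject H₀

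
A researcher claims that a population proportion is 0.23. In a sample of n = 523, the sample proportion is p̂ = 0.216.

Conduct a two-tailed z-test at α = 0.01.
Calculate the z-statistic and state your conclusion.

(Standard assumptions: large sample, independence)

H₀: p = 0.23, H₁: p ≠ 0.23
Standard error: SE = √(p₀(1-p₀)/n) = √(0.23×0.77/523) = 0.018402
z-statistic: z = (p̂ - p₀)/SE = (0.216 - 0.23)/0.018402 = -0.7608
Critical value: z_0.005 = ±2.576
p-value = 0.4468
Decision: fail to reject H₀ at α = 0.01

Answer: z = -0.7608, fail to reject H₀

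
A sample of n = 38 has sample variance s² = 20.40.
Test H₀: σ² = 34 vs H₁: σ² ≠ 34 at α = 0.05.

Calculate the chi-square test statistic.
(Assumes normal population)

Answer: χ² = 22.2000, fail to reject H₀

Derivation:
df = n - 1 = 37
χ² = (n-1)s²/σ₀² = 37×20.40/34 = 22.2000
Critical values: χ²_{0.975,37} = 22.106, χ²_{0.025,37} = 55.668
Rejection region: χ² < 22.106 or χ² > 55.668
Decision: fail to reject H₀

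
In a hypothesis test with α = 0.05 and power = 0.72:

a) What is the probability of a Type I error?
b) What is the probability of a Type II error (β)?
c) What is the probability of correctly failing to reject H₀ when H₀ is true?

a) Type I error probability = α = 0.05
b) Power = P(reject H₀ | H₁ true) = 1 - β = 0.72, so Type II error probability = β = 1 - Power = 0.28
c) P(fail to reject H₀ | H₀ true) = 1 - α = 0.95

Answer: a) 0.05, b) 0.28, c) 0.95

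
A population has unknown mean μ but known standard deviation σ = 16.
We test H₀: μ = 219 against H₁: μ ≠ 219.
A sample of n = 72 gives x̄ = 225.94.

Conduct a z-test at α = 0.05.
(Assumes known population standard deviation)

Answer: z = 3.6805, reject H₀

Derivation:
Standard error: SE = σ/√n = 16/√72 = 1.8856
z-statistic: z = (x̄ - μ₀)/SE = (225.94 - 219)/1.8856 = 3.6805
Critical value: ±1.960
p-value = 0.0002
Decision: reject H₀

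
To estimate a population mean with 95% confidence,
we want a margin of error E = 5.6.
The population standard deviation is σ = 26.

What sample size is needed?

z_0.025 = 1.960
n = (z×σ/E)² = (1.960×26/5.6)²
n = 82.8100
Round up: n = 83

Answer: n = 83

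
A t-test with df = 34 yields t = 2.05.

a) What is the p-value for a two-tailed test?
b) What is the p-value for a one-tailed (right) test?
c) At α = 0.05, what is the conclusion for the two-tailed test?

Using t-distribution with df = 34:
a) Two-tailed: p = 2×P(T > 2.05) = 0.0481
b) One-tailed: p = P(T > 2.05) = 0.0241
c) 0.0481 < 0.05, reject H₀

Answer: a) 0.0481, b) 0.0241, c) reject H₀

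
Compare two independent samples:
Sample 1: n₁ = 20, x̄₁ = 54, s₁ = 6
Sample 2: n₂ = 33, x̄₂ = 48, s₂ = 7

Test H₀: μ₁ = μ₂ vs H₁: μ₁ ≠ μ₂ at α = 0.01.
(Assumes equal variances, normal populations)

Answer: t = 3.1862, reject H₀

Derivation:
Pooled variance: s²_p = [19×6² + 32×7²]/(51) = 44.1569
s_p = 6.6451
SE = s_p×√(1/n₁ + 1/n₂) = 6.6451×√(1/20 + 1/33) = 1.8831
t = (x̄₁ - x̄₂)/SE = (54 - 48)/1.8831 = 3.1862
df = 51, t-critical = ±2.676
Decision: reject H₀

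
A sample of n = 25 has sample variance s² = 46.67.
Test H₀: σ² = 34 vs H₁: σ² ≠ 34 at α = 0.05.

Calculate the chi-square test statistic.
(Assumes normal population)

Answer: χ² = 32.9435, fail to reject H₀

Derivation:
df = n - 1 = 24
χ² = (n-1)s²/σ₀² = 24×46.67/34 = 32.9435
Critical values: χ²_{0.975,24} = 12.401, χ²_{0.025,24} = 39.364
Rejection region: χ² < 12.401 or χ² > 39.364
Decision: fail to reject H₀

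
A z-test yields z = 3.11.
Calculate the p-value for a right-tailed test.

Answer: p-value ≈ 0.0009

Derivation:
For z = 3.11:
p = P(Z > 3.11) = 1 - Φ(3.11) = 0.0009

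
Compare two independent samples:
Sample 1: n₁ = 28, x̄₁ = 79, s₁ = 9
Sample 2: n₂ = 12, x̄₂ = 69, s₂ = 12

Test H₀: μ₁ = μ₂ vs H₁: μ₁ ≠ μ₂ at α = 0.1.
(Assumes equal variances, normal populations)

Pooled variance: s²_p = [27×9² + 11×12²]/(38) = 99.2368
s_p = 9.9618
SE = s_p×√(1/n₁ + 1/n₂) = 9.9618×√(1/28 + 1/12) = 3.4371
t = (x̄₁ - x̄₂)/SE = (79 - 69)/3.4371 = 2.9094
df = 38, t-critical = ±1.686
Decision: reject H₀

Answer: t = 2.9094, reject H₀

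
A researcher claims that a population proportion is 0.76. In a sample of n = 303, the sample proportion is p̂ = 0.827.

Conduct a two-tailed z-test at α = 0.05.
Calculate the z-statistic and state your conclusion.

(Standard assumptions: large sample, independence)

Answer: z = 2.7308, reject H₀

Derivation:
H₀: p = 0.76, H₁: p ≠ 0.76
Standard error: SE = √(p₀(1-p₀)/n) = √(0.76×0.24/303) = 0.024535
z-statistic: z = (p̂ - p₀)/SE = (0.827 - 0.76)/0.024535 = 2.7308
Critical value: z_0.025 = ±1.960
p-value = 0.0063
Decision: reject H₀ at α = 0.05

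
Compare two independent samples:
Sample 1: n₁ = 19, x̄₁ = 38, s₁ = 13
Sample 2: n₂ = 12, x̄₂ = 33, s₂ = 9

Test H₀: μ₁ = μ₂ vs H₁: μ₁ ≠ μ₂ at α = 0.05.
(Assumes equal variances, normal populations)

Pooled variance: s²_p = [18×13² + 11×9²]/(29) = 135.6207
s_p = 11.6456
SE = s_p×√(1/n₁ + 1/n₂) = 11.6456×√(1/19 + 1/12) = 4.2941
t = (x̄₁ - x̄₂)/SE = (38 - 33)/4.2941 = 1.1644
df = 29, t-critical = ±2.045
Decision: fail to reject H₀

Answer: t = 1.1644, fail to reject H₀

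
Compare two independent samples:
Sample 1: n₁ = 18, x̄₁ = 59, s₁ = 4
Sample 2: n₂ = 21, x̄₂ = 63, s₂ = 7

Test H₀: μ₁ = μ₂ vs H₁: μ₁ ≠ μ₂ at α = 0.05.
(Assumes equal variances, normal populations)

Pooled variance: s²_p = [17×4² + 20×7²]/(37) = 33.8378
s_p = 5.8170
SE = s_p×√(1/n₁ + 1/n₂) = 5.8170×√(1/18 + 1/21) = 1.8685
t = (x̄₁ - x̄₂)/SE = (59 - 63)/1.8685 = -2.1408
df = 37, t-critical = ±2.026
Decision: reject H₀

Answer: t = -2.1408, reject H₀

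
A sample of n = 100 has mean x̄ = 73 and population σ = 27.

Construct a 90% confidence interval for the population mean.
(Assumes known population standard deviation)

Answer: (68.5585, 77.4415)

Derivation:
Confidence level: 90%, α = 0.1
z_0.05 = 1.645
SE = σ/√n = 27/√100 = 2.7000
Margin of error = 1.645 × 2.7000 = 4.4415
CI: x̄ ± margin = 73 ± 4.4415
CI: (68.5585, 77.4415)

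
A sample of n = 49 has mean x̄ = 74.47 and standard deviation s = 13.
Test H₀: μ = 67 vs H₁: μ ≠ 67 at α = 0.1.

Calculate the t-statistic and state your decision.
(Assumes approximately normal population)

df = n - 1 = 48
SE = s/√n = 13/√49 = 1.8571
t = (x̄ - μ₀)/SE = (74.47 - 67)/1.8571 = 4.0224
Critical value: t_{0.05,48} = ±1.677
p-value ≈ 0.0002
Decision: reject H₀

Answer: t = 4.0224, reject H₀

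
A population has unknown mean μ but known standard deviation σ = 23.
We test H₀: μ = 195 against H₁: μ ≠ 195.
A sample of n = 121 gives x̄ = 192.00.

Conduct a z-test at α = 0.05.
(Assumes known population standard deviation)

Answer: z = -1.4348, fail to reject H₀

Derivation:
Standard error: SE = σ/√n = 23/√121 = 2.0909
z-statistic: z = (x̄ - μ₀)/SE = (192.00 - 195)/2.0909 = -1.4348
Critical value: ±1.960
p-value = 0.1513
Decision: fail to reject H₀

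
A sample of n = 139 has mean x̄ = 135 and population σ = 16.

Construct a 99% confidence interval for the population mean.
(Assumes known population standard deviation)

Confidence level: 99%, α = 0.01
z_0.005 = 2.576
SE = σ/√n = 16/√139 = 1.3571
Margin of error = 2.576 × 1.3571 = 3.4959
CI: x̄ ± margin = 135 ± 3.4959
CI: (131.5041, 138.4959)

Answer: (131.5041, 138.4959)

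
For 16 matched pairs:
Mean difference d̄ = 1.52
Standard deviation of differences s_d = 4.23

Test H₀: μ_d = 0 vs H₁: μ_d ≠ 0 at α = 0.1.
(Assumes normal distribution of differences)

df = n - 1 = 15
SE = s_d/√n = 4.23/√16 = 1.0575
t = d̄/SE = 1.52/1.0575 = 1.4374
Critical value: t_{0.05,15} = ±1.753
p-value ≈ 0.1711
Decision: fail to reject H₀

Answer: t = 1.4374, fail to reject H₀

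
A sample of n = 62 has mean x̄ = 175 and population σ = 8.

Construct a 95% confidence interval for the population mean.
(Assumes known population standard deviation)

Confidence level: 95%, α = 0.05
z_0.025 = 1.960
SE = σ/√n = 8/√62 = 1.0160
Margin of error = 1.960 × 1.0160 = 1.9914
CI: x̄ ± margin = 175 ± 1.9914
CI: (173.0086, 176.9914)

Answer: (173.0086, 176.9914)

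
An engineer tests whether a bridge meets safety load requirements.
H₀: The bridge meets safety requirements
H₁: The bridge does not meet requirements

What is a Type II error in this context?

Answer: Declaring an unsafe bridge to be safe

Derivation:
Type I error (α): Rejecting H₀ when H₀ is true
Type II error (β): Failing to reject H₀ when H₁ is true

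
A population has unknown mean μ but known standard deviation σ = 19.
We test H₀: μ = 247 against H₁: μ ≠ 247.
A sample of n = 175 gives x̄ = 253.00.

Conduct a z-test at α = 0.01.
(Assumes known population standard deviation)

Answer: z = 4.1774, reject H₀

Derivation:
Standard error: SE = σ/√n = 19/√175 = 1.4363
z-statistic: z = (x̄ - μ₀)/SE = (253.00 - 247)/1.4363 = 4.1774
Critical value: ±2.576
p-value < 0.0001
Decision: reject H₀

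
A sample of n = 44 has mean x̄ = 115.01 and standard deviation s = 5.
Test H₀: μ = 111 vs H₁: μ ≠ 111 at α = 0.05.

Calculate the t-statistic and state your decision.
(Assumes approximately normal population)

Answer: t = 5.3197, reject H₀

Derivation:
df = n - 1 = 43
SE = s/√n = 5/√44 = 0.7538
t = (x̄ - μ₀)/SE = (115.01 - 111)/0.7538 = 5.3197
Critical value: t_{0.025,43} = ±2.017
p-value < 0.0001
Decision: reject H₀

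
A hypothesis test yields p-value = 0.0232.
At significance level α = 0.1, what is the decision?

Compare p-value to α:
0.0232 < 0.1
Decision: reject H₀

Answer: reject H₀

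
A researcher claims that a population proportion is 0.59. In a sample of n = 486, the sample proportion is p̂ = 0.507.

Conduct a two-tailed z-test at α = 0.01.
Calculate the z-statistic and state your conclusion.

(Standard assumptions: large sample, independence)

Answer: z = -3.7203, reject H₀

Derivation:
H₀: p = 0.59, H₁: p ≠ 0.59
Standard error: SE = √(p₀(1-p₀)/n) = √(0.59×0.41/486) = 0.022310
z-statistic: z = (p̂ - p₀)/SE = (0.507 - 0.59)/0.022310 = -3.7203
Critical value: z_0.005 = ±2.576
p-value = 0.0002
Decision: reject H₀ at α = 0.01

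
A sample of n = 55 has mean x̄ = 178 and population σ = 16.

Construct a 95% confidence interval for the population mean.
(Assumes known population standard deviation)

Answer: (173.7715, 182.2285)

Derivation:
Confidence level: 95%, α = 0.05
z_0.025 = 1.960
SE = σ/√n = 16/√55 = 2.1574
Margin of error = 1.960 × 2.1574 = 4.2285
CI: x̄ ± margin = 178 ± 4.2285
CI: (173.7715, 182.2285)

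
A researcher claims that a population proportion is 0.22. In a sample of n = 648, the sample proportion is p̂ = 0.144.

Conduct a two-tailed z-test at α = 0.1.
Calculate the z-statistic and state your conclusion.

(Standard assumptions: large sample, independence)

Answer: z = -4.6703, reject H₀

Derivation:
H₀: p = 0.22, H₁: p ≠ 0.22
Standard error: SE = √(p₀(1-p₀)/n) = √(0.22×0.78/648) = 0.016273
z-statistic: z = (p̂ - p₀)/SE = (0.144 - 0.22)/0.016273 = -4.6703
Critical value: z_0.05 = ±1.645
p-value < 0.0001
Decision: reject H₀ at α = 0.1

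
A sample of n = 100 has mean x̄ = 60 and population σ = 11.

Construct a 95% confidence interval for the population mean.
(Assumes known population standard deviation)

Answer: (57.8440, 62.1560)

Derivation:
Confidence level: 95%, α = 0.05
z_0.025 = 1.960
SE = σ/√n = 11/√100 = 1.1000
Margin of error = 1.960 × 1.1000 = 2.1560
CI: x̄ ± margin = 60 ± 2.1560
CI: (57.8440, 62.1560)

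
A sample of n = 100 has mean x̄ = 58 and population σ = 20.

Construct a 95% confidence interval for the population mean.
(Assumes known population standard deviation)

Answer: (54.0800, 61.9200)

Derivation:
Confidence level: 95%, α = 0.05
z_0.025 = 1.960
SE = σ/√n = 20/√100 = 2.0000
Margin of error = 1.960 × 2.0000 = 3.9200
CI: x̄ ± margin = 58 ± 3.9200
CI: (54.0800, 61.9200)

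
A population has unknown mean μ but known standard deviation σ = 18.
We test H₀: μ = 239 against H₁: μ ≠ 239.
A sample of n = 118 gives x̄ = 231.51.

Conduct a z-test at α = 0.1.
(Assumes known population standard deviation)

Standard error: SE = σ/√n = 18/√118 = 1.6570
z-statistic: z = (x̄ - μ₀)/SE = (231.51 - 239)/1.6570 = -4.5202
Critical value: ±1.645
p-value < 0.0001
Decision: reject H₀

Answer: z = -4.5202, reject H₀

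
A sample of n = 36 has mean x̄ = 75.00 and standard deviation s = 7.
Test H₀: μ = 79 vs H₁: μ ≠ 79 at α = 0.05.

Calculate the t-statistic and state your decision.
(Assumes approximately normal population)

Answer: t = -3.4285, reject H₀

Derivation:
df = n - 1 = 35
SE = s/√n = 7/√36 = 1.1667
t = (x̄ - μ₀)/SE = (75.00 - 79)/1.1667 = -3.4285
Critical value: t_{0.025,35} = ±2.030
p-value ≈ 0.0016
Decision: reject H₀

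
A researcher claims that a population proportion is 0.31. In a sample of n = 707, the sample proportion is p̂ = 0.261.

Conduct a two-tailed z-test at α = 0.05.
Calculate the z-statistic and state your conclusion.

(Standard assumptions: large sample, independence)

H₀: p = 0.31, H₁: p ≠ 0.31
Standard error: SE = √(p₀(1-p₀)/n) = √(0.31×0.69/707) = 0.017394
z-statistic: z = (p̂ - p₀)/SE = (0.261 - 0.31)/0.017394 = -2.8171
Critical value: z_0.025 = ±1.960
p-value = 0.0048
Decision: reject H₀ at α = 0.05

Answer: z = -2.8171, reject H₀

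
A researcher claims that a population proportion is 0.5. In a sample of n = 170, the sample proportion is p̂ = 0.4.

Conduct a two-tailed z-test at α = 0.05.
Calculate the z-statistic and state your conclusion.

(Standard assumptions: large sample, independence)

Answer: z = -2.6077, reject H₀

Derivation:
H₀: p = 0.5, H₁: p ≠ 0.5
Standard error: SE = √(p₀(1-p₀)/n) = √(0.5×0.5/170) = 0.038348
z-statistic: z = (p̂ - p₀)/SE = (0.4 - 0.5)/0.038348 = -2.6077
Critical value: z_0.025 = ±1.960
p-value = 0.0091
Decision: reject H₀ at α = 0.05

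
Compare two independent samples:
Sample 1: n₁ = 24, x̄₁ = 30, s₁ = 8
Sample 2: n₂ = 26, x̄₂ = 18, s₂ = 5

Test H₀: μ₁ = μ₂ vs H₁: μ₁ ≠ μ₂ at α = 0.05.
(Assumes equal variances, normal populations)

Answer: t = 6.4137, reject H₀

Derivation:
Pooled variance: s²_p = [23×8² + 25×5²]/(48) = 43.6875
s_p = 6.6097
SE = s_p×√(1/n₁ + 1/n₂) = 6.6097×√(1/24 + 1/26) = 1.8710
t = (x̄₁ - x̄₂)/SE = (30 - 18)/1.8710 = 6.4137
df = 48, t-critical = ±2.011
Decision: reject H₀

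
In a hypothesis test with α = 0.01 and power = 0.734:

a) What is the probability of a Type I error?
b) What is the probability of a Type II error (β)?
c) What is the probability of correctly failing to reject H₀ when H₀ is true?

a) Type I error probability = α = 0.01
b) Power = P(reject H₀ | H₁ true) = 1 - β = 0.734, so Type II error probability = β = 1 - Power = 0.266
c) P(fail to reject H₀ | H₀ true) = 1 - α = 0.99

Answer: a) 0.01, b) 0.266, c) 0.99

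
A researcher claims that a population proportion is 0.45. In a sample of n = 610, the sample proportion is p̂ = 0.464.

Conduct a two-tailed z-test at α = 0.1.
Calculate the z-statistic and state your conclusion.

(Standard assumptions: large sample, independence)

Answer: z = 0.6950, fail to reject H₀

Derivation:
H₀: p = 0.45, H₁: p ≠ 0.45
Standard error: SE = √(p₀(1-p₀)/n) = √(0.45×0.55/610) = 0.020143
z-statistic: z = (p̂ - p₀)/SE = (0.464 - 0.45)/0.020143 = 0.6950
Critical value: z_0.05 = ±1.645
p-value = 0.4871
Decision: fail to reject H₀ at α = 0.1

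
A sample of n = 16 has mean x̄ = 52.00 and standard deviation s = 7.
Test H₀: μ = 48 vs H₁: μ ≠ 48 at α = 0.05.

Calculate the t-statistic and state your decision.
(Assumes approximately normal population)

Answer: t = 2.2857, reject H₀

Derivation:
df = n - 1 = 15
SE = s/√n = 7/√16 = 1.7500
t = (x̄ - μ₀)/SE = (52.00 - 48)/1.7500 = 2.2857
Critical value: t_{0.025,15} = ±2.131
p-value ≈ 0.0372
Decision: reject H₀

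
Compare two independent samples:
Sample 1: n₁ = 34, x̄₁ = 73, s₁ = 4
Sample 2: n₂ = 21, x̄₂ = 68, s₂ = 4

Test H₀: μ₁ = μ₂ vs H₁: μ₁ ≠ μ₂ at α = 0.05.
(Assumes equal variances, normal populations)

Answer: t = 4.5037, reject H₀

Derivation:
Pooled variance: s²_p = [33×4² + 20×4²]/(53) = 16.0000
s_p = 4.0000
SE = s_p×√(1/n₁ + 1/n₂) = 4.0000×√(1/34 + 1/21) = 1.1102
t = (x̄₁ - x̄₂)/SE = (73 - 68)/1.1102 = 4.5037
df = 53, t-critical = ±2.006
Decision: reject H₀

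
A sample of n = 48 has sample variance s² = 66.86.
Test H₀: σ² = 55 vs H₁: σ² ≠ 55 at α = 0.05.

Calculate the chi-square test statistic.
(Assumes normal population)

Answer: χ² = 57.1349, fail to reject H₀

Derivation:
df = n - 1 = 47
χ² = (n-1)s²/σ₀² = 47×66.86/55 = 57.1349
Critical values: χ²_{0.975,47} = 29.956, χ²_{0.025,47} = 67.821
Rejection region: χ² < 29.956 or χ² > 67.821
Decision: fail to reject H₀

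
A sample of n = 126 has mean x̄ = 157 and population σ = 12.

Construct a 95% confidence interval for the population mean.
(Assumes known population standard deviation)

Confidence level: 95%, α = 0.05
z_0.025 = 1.960
SE = σ/√n = 12/√126 = 1.0690
Margin of error = 1.960 × 1.0690 = 2.0952
CI: x̄ ± margin = 157 ± 2.0952
CI: (154.9048, 159.0952)

Answer: (154.9048, 159.0952)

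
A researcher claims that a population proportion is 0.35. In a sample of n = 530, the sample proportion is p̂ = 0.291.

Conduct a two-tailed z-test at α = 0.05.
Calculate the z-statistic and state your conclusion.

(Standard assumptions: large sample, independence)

H₀: p = 0.35, H₁: p ≠ 0.35
Standard error: SE = √(p₀(1-p₀)/n) = √(0.35×0.65/530) = 0.020718
z-statistic: z = (p̂ - p₀)/SE = (0.291 - 0.35)/0.020718 = -2.8478
Critical value: z_0.025 = ±1.960
p-value = 0.0044
Decision: reject H₀ at α = 0.05

Answer: z = -2.8478, reject H₀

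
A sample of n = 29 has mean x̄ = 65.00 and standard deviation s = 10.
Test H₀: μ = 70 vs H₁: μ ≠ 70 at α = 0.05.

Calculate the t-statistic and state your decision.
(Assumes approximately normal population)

Answer: t = -2.6925, reject H₀

Derivation:
df = n - 1 = 28
SE = s/√n = 10/√29 = 1.8570
t = (x̄ - μ₀)/SE = (65.00 - 70)/1.8570 = -2.6925
Critical value: t_{0.025,28} = ±2.048
p-value ≈ 0.0118
Decision: reject H₀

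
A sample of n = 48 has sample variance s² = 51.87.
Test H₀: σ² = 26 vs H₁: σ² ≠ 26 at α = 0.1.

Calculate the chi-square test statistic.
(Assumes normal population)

Answer: χ² = 93.7650, reject H₀

Derivation:
df = n - 1 = 47
χ² = (n-1)s²/σ₀² = 47×51.87/26 = 93.7650
Critical values: χ²_{0.95,47} = 32.268, χ²_{0.05,47} = 64.001
Rejection region: χ² < 32.268 or χ² > 64.001
Decision: reject H₀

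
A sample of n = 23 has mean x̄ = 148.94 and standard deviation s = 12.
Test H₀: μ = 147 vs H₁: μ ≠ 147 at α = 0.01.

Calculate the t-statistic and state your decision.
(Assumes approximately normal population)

Answer: t = 0.7753, fail to reject H₀

Derivation:
df = n - 1 = 22
SE = s/√n = 12/√23 = 2.5022
t = (x̄ - μ₀)/SE = (148.94 - 147)/2.5022 = 0.7753
Critical value: t_{0.005,22} = ±2.819
p-value ≈ 0.4464
Decision: fail to reject H₀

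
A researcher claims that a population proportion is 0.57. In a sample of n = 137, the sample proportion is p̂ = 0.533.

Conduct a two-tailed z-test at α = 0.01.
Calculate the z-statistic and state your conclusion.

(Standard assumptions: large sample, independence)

Answer: z = -0.8748, fail to reject H₀

Derivation:
H₀: p = 0.57, H₁: p ≠ 0.57
Standard error: SE = √(p₀(1-p₀)/n) = √(0.57×0.43/137) = 0.042297
z-statistic: z = (p̂ - p₀)/SE = (0.533 - 0.57)/0.042297 = -0.8748
Critical value: z_0.005 = ±2.576
p-value = 0.3817
Decision: fail to reject H₀ at α = 0.01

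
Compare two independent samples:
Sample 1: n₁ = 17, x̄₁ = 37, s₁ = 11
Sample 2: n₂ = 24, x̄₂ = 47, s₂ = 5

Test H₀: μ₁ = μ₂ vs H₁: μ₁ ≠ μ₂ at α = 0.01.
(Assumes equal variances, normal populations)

Pooled variance: s²_p = [16×11² + 23×5²]/(39) = 64.3846
s_p = 8.0240
SE = s_p×√(1/n₁ + 1/n₂) = 8.0240×√(1/17 + 1/24) = 2.5436
t = (x̄₁ - x̄₂)/SE = (37 - 47)/2.5436 = -3.9314
df = 39, t-critical = ±2.708
Decision: reject H₀

Answer: t = -3.9314, reject H₀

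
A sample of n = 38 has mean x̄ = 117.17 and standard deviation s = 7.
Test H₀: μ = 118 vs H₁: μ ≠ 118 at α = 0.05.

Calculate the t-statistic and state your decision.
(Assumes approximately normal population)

df = n - 1 = 37
SE = s/√n = 7/√38 = 1.1355
t = (x̄ - μ₀)/SE = (117.17 - 118)/1.1355 = -0.7310
Critical value: t_{0.025,37} = ±2.026
p-value ≈ 0.4694
Decision: fail to reject H₀

Answer: t = -0.7310, fail to reject H₀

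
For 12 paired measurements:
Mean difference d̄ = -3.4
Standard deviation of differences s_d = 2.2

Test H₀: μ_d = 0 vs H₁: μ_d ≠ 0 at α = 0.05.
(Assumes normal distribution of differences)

Answer: t = -5.3535, reject H₀

Derivation:
df = n - 1 = 11
SE = s_d/√n = 2.2/√12 = 0.6351
t = d̄/SE = -3.4/0.6351 = -5.3535
Critical value: t_{0.025,11} = ±2.201
p-value ≈ 0.0002
Decision: reject H₀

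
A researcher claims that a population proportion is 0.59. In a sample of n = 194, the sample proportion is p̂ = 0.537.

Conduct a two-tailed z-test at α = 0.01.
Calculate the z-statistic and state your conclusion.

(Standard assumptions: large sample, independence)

Answer: z = -1.5009, fail to reject H₀

Derivation:
H₀: p = 0.59, H₁: p ≠ 0.59
Standard error: SE = √(p₀(1-p₀)/n) = √(0.59×0.41/194) = 0.035312
z-statistic: z = (p̂ - p₀)/SE = (0.537 - 0.59)/0.035312 = -1.5009
Critical value: z_0.005 = ±2.576
p-value = 0.1334
Decision: fail to reject H₀ at α = 0.01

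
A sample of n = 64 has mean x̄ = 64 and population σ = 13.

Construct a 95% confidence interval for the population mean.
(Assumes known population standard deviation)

Confidence level: 95%, α = 0.05
z_0.025 = 1.960
SE = σ/√n = 13/√64 = 1.6250
Margin of error = 1.960 × 1.6250 = 3.1850
CI: x̄ ± margin = 64 ± 3.1850
CI: (60.8150, 67.1850)

Answer: (60.8150, 67.1850)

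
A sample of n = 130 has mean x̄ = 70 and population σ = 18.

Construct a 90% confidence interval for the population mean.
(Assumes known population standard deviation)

Answer: (67.4030, 72.5970)

Derivation:
Confidence level: 90%, α = 0.1
z_0.05 = 1.645
SE = σ/√n = 18/√130 = 1.5787
Margin of error = 1.645 × 1.5787 = 2.5970
CI: x̄ ± margin = 70 ± 2.5970
CI: (67.4030, 72.5970)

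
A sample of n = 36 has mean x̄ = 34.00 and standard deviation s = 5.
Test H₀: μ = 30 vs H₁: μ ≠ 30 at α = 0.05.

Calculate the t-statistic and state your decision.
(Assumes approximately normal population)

Answer: t = 4.8002, reject H₀

Derivation:
df = n - 1 = 35
SE = s/√n = 5/√36 = 0.8333
t = (x̄ - μ₀)/SE = (34.00 - 30)/0.8333 = 4.8002
Critical value: t_{0.025,35} = ±2.030
p-value < 0.0001
Decision: reject H₀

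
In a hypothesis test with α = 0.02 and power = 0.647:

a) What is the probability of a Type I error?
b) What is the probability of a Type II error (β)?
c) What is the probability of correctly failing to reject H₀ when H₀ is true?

Answer: a) 0.02, b) 0.353, c) 0.98

Derivation:
a) Type I error probability = α = 0.02
b) Power = P(reject H₀ | H₁ true) = 1 - β = 0.647, so Type II error probability = β = 1 - Power = 0.353
c) P(fail to reject H₀ | H₀ true) = 1 - α = 0.98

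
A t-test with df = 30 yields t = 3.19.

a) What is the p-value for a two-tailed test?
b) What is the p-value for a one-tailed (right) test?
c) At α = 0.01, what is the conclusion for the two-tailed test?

Answer: a) 0.0033, b) 0.0017, c) reject H₀

Derivation:
Using t-distribution with df = 30:
a) Two-tailed: p = 2×P(T > 3.19) = 0.0033
b) One-tailed: p = P(T > 3.19) = 0.0017
c) 0.0033 < 0.01, reject H₀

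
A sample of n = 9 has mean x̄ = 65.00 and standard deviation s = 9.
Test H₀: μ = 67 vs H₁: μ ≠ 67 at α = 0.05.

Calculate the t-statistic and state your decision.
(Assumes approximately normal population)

df = n - 1 = 8
SE = s/√n = 9/√9 = 3.0000
t = (x̄ - μ₀)/SE = (65.00 - 67)/3.0000 = -0.6667
Critical value: t_{0.025,8} = ±2.306
p-value ≈ 0.5237
Decision: fail to reject H₀

Answer: t = -0.6667, fail to reject H₀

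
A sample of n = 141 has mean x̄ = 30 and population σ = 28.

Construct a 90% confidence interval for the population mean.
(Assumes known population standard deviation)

Confidence level: 90%, α = 0.1
z_0.05 = 1.645
SE = σ/√n = 28/√141 = 2.3580
Margin of error = 1.645 × 2.3580 = 3.8789
CI: x̄ ± margin = 30 ± 3.8789
CI: (26.1211, 33.8789)

Answer: (26.1211, 33.8789)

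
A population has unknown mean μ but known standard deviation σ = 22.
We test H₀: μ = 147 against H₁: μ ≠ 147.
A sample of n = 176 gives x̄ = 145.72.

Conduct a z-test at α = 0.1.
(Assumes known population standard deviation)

Answer: z = -0.7719, fail to reject H₀

Derivation:
Standard error: SE = σ/√n = 22/√176 = 1.6583
z-statistic: z = (x̄ - μ₀)/SE = (145.72 - 147)/1.6583 = -0.7719
Critical value: ±1.645
p-value = 0.4402
Decision: fail to reject H₀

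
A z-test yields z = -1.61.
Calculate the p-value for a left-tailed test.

For z = -1.61:
p = P(Z < -1.61) = Φ(-1.61) = 0.0537

Answer: p-value ≈ 0.0537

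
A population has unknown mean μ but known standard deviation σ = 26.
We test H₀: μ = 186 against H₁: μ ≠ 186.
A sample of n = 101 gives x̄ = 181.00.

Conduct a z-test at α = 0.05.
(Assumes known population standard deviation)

Standard error: SE = σ/√n = 26/√101 = 2.5871
z-statistic: z = (x̄ - μ₀)/SE = (181.00 - 186)/2.5871 = -1.9327
Critical value: ±1.960
p-value = 0.0533
Decision: fail to reject H₀

Answer: z = -1.9327, fail to reject H₀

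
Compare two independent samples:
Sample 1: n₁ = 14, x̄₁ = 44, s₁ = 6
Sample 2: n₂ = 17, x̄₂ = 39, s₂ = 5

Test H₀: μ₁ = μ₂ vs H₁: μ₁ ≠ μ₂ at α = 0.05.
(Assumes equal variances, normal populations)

Answer: t = 2.5323, reject H₀

Derivation:
Pooled variance: s²_p = [13×6² + 16×5²]/(29) = 29.9310
s_p = 5.4709
SE = s_p×√(1/n₁ + 1/n₂) = 5.4709×√(1/14 + 1/17) = 1.9745
t = (x̄₁ - x̄₂)/SE = (44 - 39)/1.9745 = 2.5323
df = 29, t-critical = ±2.045
Decision: reject H₀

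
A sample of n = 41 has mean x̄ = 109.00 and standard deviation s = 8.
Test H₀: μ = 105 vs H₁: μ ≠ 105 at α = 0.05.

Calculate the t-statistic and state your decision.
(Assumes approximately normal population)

df = n - 1 = 40
SE = s/√n = 8/√41 = 1.2494
t = (x̄ - μ₀)/SE = (109.00 - 105)/1.2494 = 3.2015
Critical value: t_{0.025,40} = ±2.021
p-value ≈ 0.0027
Decision: reject H₀

Answer: t = 3.2015, reject H₀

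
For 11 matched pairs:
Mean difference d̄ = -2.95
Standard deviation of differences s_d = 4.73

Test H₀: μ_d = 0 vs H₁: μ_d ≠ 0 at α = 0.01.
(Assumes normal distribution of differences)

df = n - 1 = 10
SE = s_d/√n = 4.73/√11 = 1.4261
t = d̄/SE = -2.95/1.4261 = -2.0686
Critical value: t_{0.005,10} = ±3.169
p-value ≈ 0.0654
Decision: fail to reject H₀

Answer: t = -2.0686, fail to reject H₀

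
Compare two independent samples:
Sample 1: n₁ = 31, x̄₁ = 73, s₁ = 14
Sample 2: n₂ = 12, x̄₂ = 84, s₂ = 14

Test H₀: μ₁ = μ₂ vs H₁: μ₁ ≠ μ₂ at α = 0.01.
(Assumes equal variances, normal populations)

Pooled variance: s²_p = [30×14² + 11×14²]/(41) = 196.0000
s_p = 14.0000
SE = s_p×√(1/n₁ + 1/n₂) = 14.0000×√(1/31 + 1/12) = 4.7598
t = (x̄₁ - x̄₂)/SE = (73 - 84)/4.7598 = -2.3110
df = 41, t-critical = ±2.701
Decision: fail to reject H₀

Answer: t = -2.3110, fail to reject H₀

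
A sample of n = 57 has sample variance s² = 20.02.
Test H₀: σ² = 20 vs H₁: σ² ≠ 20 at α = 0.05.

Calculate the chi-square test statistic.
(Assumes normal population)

df = n - 1 = 56
χ² = (n-1)s²/σ₀² = 56×20.02/20 = 56.0560
Critical values: χ²_{0.975,56} = 37.212, χ²_{0.025,56} = 78.567
Rejection region: χ² < 37.212 or χ² > 78.567
Decision: fail to reject H₀

Answer: χ² = 56.0560, fail to reject H₀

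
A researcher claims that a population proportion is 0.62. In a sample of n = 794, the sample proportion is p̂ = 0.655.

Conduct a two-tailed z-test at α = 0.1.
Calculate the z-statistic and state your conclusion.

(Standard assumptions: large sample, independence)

Answer: z = 2.0318, reject H₀

Derivation:
H₀: p = 0.62, H₁: p ≠ 0.62
Standard error: SE = √(p₀(1-p₀)/n) = √(0.62×0.38/794) = 0.017226
z-statistic: z = (p̂ - p₀)/SE = (0.655 - 0.62)/0.017226 = 2.0318
Critical value: z_0.05 = ±1.645
p-value = 0.0422
Decision: reject H₀ at α = 0.1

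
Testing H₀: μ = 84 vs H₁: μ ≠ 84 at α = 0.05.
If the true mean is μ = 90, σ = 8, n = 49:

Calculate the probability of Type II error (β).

SE = σ/√n = 8/√49 = 1.1429
Critical values: μ₀ ± z_0.025×SE = 84 ± 1.960×1.1429
Acceptance region: (81.7599, 86.2401)
Under H₁ (μ = 90): z_high = (86.2401 - 90)/1.1429 = -3.2898, z_low = (81.7599 - 90)/1.1429 = -7.2098
β = P(not reject | H₁) = Φ(-3.2898) - Φ(-7.2098) ≈ 0.0005

Answer: β ≈ 0.0005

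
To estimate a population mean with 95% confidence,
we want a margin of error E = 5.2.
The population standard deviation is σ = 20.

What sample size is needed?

z_0.025 = 1.960
n = (z×σ/E)² = (1.960×20/5.2)²
n = 56.8284
Round up: n = 57

Answer: n = 57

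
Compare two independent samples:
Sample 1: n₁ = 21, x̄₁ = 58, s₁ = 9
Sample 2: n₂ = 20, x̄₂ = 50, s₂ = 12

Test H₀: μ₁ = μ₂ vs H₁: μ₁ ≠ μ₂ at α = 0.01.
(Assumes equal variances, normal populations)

Answer: t = 2.4228, fail to reject H₀

Derivation:
Pooled variance: s²_p = [20×9² + 19×12²]/(39) = 111.6923
s_p = 10.5685
SE = s_p×√(1/n₁ + 1/n₂) = 10.5685×√(1/21 + 1/20) = 3.3020
t = (x̄₁ - x̄₂)/SE = (58 - 50)/3.3020 = 2.4228
df = 39, t-critical = ±2.708
Decision: fail to reject H₀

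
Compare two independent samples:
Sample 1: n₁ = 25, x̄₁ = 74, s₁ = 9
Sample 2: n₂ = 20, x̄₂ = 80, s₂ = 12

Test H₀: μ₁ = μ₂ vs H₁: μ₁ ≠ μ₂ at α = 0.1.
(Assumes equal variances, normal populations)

Answer: t = -1.9171, reject H₀

Derivation:
Pooled variance: s²_p = [24×9² + 19×12²]/(43) = 108.8372
s_p = 10.4325
SE = s_p×√(1/n₁ + 1/n₂) = 10.4325×√(1/25 + 1/20) = 3.1297
t = (x̄₁ - x̄₂)/SE = (74 - 80)/3.1297 = -1.9171
df = 43, t-critical = ±1.681
Decision: reject H₀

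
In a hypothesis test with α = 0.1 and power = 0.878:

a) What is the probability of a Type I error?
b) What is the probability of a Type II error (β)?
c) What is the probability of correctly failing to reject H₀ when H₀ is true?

a) Type I error probability = α = 0.1
b) Power = P(reject H₀ | H₁ true) = 1 - β = 0.878, so Type II error probability = β = 1 - Power = 0.122
c) P(fail to reject H₀ | H₀ true) = 1 - α = 0.9

Answer: a) 0.1, b) 0.122, c) 0.9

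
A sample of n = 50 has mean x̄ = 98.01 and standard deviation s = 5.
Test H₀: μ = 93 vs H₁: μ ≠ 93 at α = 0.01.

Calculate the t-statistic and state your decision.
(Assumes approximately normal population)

df = n - 1 = 49
SE = s/√n = 5/√50 = 0.7071
t = (x̄ - μ₀)/SE = (98.01 - 93)/0.7071 = 7.0853
Critical value: t_{0.005,49} = ±2.680
p-value < 0.0001
Decision: reject H₀

Answer: t = 7.0853, reject H₀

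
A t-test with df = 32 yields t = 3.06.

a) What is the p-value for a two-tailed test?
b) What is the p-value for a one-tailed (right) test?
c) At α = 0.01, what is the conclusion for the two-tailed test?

Using t-distribution with df = 32:
a) Two-tailed: p = 2×P(T > 3.06) = 0.0045
b) One-tailed: p = P(T > 3.06) = 0.0022
c) 0.0045 < 0.01, reject H₀

Answer: a) 0.0045, b) 0.0022, c) reject H₀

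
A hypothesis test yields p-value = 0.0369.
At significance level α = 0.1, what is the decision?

Compare p-value to α:
0.0369 < 0.1
Decision: reject H₀

Answer: reject H₀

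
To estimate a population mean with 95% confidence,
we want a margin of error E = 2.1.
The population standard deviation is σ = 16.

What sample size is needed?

Answer: n = 224

Derivation:
z_0.025 = 1.960
n = (z×σ/E)² = (1.960×16/2.1)²
n = 223.0044
Round up: n = 224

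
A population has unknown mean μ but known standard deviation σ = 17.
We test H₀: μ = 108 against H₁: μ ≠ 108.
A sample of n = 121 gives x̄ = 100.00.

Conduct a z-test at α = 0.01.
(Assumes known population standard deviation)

Standard error: SE = σ/√n = 17/√121 = 1.5455
z-statistic: z = (x̄ - μ₀)/SE = (100.00 - 108)/1.5455 = -5.1763
Critical value: ±2.576
p-value < 0.0001
Decision: reject H₀

Answer: z = -5.1763, reject H₀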